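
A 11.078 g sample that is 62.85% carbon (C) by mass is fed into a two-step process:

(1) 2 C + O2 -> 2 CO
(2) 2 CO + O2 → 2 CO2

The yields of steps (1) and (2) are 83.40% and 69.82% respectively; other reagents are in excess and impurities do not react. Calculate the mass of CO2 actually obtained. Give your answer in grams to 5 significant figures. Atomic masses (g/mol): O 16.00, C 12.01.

14.857 g

Pure C = 11.078 × 0.6285 = 6.96252 g.
M(C) = 12.01 g/mol.
M(CO2) = 12.01 + 2(16.00) = 44.01 g/mol.
n(C) = 6.96252 / 12.01 = 0.579727 mol.
Step 1 (C:CO = 2:2): theoretical n(CO) = 0.579727 mol; at 83.40% yield, n(CO) = 0.483492 mol.
Step 2 (CO:CO2 = 2:2): theoretical n(CO2) = 0.483492 mol, so theoretical mass = 0.483492 × 44.01 = 21.2785 g.
At 69.82% yield, actual mass of CO2 = 21.2785 × 0.6982 = 14.8567 g.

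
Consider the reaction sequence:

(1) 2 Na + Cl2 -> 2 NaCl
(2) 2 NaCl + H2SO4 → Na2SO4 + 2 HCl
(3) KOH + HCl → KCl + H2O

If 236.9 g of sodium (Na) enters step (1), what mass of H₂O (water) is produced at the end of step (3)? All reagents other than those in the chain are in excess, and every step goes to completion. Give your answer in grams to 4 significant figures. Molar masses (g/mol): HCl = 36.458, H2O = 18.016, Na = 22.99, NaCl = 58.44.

185.6 g

n(Na) = 236.9 / 22.99 = 10.304 mol.
Reaction (1): Na→NaCl ratio 2:2 ⇒ n(NaCl) = 10.304 mol.
Reaction (2): NaCl→HCl ratio 2:2 ⇒ n(HCl) = 10.304 mol.
Reaction (3): HCl→H2O ratio 1:1 ⇒ n(H2O) = 10.304 mol.
Mass of H2O = 10.304 × 18.016 = 185.65 g.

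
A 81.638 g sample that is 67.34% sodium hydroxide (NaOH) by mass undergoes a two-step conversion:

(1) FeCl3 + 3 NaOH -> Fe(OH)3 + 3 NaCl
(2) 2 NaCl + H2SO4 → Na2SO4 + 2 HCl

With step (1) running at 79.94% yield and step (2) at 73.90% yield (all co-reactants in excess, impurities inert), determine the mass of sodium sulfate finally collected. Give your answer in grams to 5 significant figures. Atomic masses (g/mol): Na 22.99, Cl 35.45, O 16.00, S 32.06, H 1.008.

57.666 g

Pure NaOH = 81.638 × 0.6734 = 54.9750 g.
M(NaOH) = 22.99 + 16.00 + 1.008 = 39.998 g/mol.
M(Na2SO4) = 2(22.99) + 32.06 + 4(16.00) = 142.04 g/mol.
n(NaOH) = 54.9750 / 39.998 = 1.37444 mol.
Step 1 (NaOH:NaCl = 3:3): theoretical n(NaCl) = 1.37444 mol; at 79.94% yield, n(NaCl) = 1.09873 mol.
Step 2 (NaCl:Na2SO4 = 2:1): theoretical n(Na2SO4) = 0.549365 mol, so theoretical mass = 0.549365 × 142.04 = 78.0319 g.
At 73.90% yield, actual mass of Na2SO4 = 78.0319 × 0.7390 = 57.6656 g.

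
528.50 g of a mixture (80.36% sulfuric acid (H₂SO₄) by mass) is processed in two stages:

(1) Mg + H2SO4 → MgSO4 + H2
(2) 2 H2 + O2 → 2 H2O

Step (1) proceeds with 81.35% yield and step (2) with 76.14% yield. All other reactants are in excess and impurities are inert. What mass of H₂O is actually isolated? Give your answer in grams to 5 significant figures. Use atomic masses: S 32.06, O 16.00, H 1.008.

48.323 g

Pure H2SO4 = 528.50 × 0.8036 = 424.703 g.
M(H2SO4) = 2(1.008) + 32.06 + 4(16.00) = 98.076 g/mol.
M(H2O) = 2(1.008) + 16.00 = 18.016 g/mol.
n(H2SO4) = 424.703 / 98.076 = 4.33034 mol.
Step 1 (H2SO4:H2 = 1:1): theoretical n(H2) = 4.33034 mol; at 81.35% yield, n(H2) = 3.52273 mol.
Step 2 (H2:H2O = 2:2): theoretical n(H2O) = 3.52273 mol, so theoretical mass = 3.52273 × 18.016 = 63.4656 g.
At 76.14% yield, actual mass of H2O = 63.4656 × 0.7614 = 48.3227 g.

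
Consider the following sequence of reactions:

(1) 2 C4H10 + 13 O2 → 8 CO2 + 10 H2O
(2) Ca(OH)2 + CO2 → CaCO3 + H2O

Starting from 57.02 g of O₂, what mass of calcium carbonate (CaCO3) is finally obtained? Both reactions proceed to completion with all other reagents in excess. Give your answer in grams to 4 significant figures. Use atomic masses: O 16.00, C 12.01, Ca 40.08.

109.8 g

M(O2) = 2(16.00) = 32.00 g/mol.
M(CaCO3) = 40.08 + 12.01 + 3(16.00) = 100.09 g/mol.
n(O2) = 57.020 / 32.00 = 1.7819 mol.
Step 1 gives a 13:8 ratio of O2 to CO2, so n(CO2) = 1.0965 mol.
In step 2 the CO2:CaCO3 ratio is 1:1, so n(CaCO3) = 1.0965 mol.
Mass of CaCO3 = 1.0965 × 100.09 = 109.75 g.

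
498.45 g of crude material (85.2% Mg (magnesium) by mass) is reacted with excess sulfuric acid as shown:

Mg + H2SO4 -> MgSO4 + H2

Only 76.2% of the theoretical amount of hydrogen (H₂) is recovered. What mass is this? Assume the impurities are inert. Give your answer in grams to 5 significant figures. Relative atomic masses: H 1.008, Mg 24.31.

26.836 g

Pure Mg available = 498.45 g × 0.852 = 424.679 g.
M(Mg) = 24.31 g/mol.
M(H2) = 2(1.008) = 2.016 g/mol.
n(Mg) = 424.679 g / 24.31 g/mol = 17.4693 mol.
From the equation the Mg:H2 mole ratio is 1:1, so n(H2) = 17.4693 × 1/1 = 17.4693 mol.
Mass of H2 = 17.4693 mol × 2.016 g/mol = 35.2182 g.
Actual mass collected = 35.2182 g × 0.762 = 26.8362 g.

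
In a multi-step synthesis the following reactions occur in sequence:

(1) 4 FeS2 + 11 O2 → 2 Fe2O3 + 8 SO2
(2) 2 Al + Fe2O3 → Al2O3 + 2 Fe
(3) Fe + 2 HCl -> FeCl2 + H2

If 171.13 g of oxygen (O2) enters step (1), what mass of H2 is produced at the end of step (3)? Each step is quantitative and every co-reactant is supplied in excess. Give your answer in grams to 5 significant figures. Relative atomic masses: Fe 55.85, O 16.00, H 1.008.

M(O2) = 2(16.00) = 32.00 g/mol.
M(H2) = 2(1.008) = 2.016 g/mol.
n(O2) = 171.13 / 32.00 = 5.34781 mol.
Reaction (1): O2→Fe2O3 ratio 11:2 ⇒ n(Fe2O3) = 0.972330 mol.
Reaction (2): Fe2O3→Fe ratio 1:2 ⇒ n(Fe) = 1.94466 mol.
Reaction (3): Fe→H2 ratio 1:1 ⇒ n(H2) = 1.94466 mol.
Mass of H2 = 1.94466 × 2.016 = 3.92043 g.

3.9204 g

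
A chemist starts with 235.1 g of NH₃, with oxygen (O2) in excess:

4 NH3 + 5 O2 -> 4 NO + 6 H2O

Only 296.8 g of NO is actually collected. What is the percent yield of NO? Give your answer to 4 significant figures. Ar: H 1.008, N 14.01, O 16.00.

71.66 %

M(NH3) = 14.01 + 3(1.008) = 17.034 g/mol.
M(NO) = 14.01 + 16.00 = 30.01 g/mol.
n(NH3) = 235.10 g / 17.034 g/mol = 13.802 mol.
From the equation the NH3:NO mole ratio is 4:4, so n(NO) = 13.802 × 4/4 = 13.802 mol.
Mass of NO = 13.802 mol × 30.01 g/mol = 414.19 g.
This is the theoretical yield. Percent yield = 296.8 g / 414.19 g × 100% = 71.658%.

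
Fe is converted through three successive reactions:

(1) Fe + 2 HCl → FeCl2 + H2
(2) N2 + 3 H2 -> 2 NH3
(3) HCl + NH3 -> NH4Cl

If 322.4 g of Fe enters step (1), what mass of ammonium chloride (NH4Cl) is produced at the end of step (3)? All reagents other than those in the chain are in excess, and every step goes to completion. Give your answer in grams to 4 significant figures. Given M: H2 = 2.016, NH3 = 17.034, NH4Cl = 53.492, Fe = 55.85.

205.9 g

n(Fe) = 322.4 / 55.85 = 5.7726 mol.
Reaction (1): Fe→H2 ratio 1:1 ⇒ n(H2) = 5.7726 mol.
Reaction (2): H2→NH3 ratio 3:2 ⇒ n(NH3) = 3.8484 mol.
Reaction (3): NH3→NH4Cl ratio 1:1 ⇒ n(NH4Cl) = 3.8484 mol.
Mass of NH4Cl = 3.8484 × 53.492 = 205.86 g.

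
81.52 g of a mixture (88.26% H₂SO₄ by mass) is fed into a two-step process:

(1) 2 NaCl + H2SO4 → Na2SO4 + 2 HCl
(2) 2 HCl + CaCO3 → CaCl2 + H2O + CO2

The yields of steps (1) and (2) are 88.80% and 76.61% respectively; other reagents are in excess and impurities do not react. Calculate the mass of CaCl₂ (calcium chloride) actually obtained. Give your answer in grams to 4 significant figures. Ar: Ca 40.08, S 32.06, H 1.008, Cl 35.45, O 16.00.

Pure H2SO4 = 81.52 × 0.8826 = 71.950 g.
M(H2SO4) = 2(1.008) + 32.06 + 4(16.00) = 98.076 g/mol.
M(CaCl2) = 40.08 + 2(35.45) = 110.98 g/mol.
n(H2SO4) = 71.950 / 98.076 = 0.73361 mol.
Step 1 (H2SO4:HCl = 1:2): theoretical n(HCl) = 1.4672 mol; at 88.80% yield, n(HCl) = 1.3029 mol.
Step 2 (HCl:CaCl2 = 2:1): theoretical n(CaCl2) = 0.65145 mol, so theoretical mass = 0.65145 × 110.98 = 72.297 g.
At 76.61% yield, actual mass of CaCl2 = 72.297 × 0.7661 = 55.387 g.

55.39 g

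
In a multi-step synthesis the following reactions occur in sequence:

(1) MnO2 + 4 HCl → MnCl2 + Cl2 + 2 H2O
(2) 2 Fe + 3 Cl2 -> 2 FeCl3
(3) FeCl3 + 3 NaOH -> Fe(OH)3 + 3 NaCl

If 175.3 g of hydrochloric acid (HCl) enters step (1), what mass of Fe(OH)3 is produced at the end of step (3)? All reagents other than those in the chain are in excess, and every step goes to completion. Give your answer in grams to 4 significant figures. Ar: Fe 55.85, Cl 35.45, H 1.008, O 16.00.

M(HCl) = 1.008 + 35.45 = 36.458 g/mol.
M(Fe(OH)3) = 55.85 + 3(16.00) + 3(1.008) = 106.874 g/mol.
n(HCl) = 175.3 / 36.458 = 4.8083 mol.
Reaction (1): HCl→Cl2 ratio 4:1 ⇒ n(Cl2) = 1.2021 mol.
Reaction (2): Cl2→FeCl3 ratio 3:2 ⇒ n(FeCl3) = 0.80138 mol.
Reaction (3): FeCl3→Fe(OH)3 ratio 1:1 ⇒ n(Fe(OH)3) = 0.80138 mol.
Mass of Fe(OH)3 = 0.80138 × 106.874 = 85.647 g.

85.65 g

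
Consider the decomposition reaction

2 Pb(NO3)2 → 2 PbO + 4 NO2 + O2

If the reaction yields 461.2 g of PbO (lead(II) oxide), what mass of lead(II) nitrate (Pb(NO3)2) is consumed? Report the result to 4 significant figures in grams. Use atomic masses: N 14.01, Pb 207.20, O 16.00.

M(PbO) = 207.20 + 16.00 = 223.20 g/mol.
M(Pb(NO3)2) = 207.20 + 2(14.01) + 6(16.00) = 331.22 g/mol.
n(PbO) = 461.20 g / 223.20 g/mol = 2.0663 mol.
From the equation the PbO:Pb(NO3)2 mole ratio is 2:2, so n(Pb(NO3)2) = 2.0663 × 2/2 = 2.0663 mol.
Mass of Pb(NO3)2 = 2.0663 mol × 331.22 g/mol = 684.40 g.

684.4 g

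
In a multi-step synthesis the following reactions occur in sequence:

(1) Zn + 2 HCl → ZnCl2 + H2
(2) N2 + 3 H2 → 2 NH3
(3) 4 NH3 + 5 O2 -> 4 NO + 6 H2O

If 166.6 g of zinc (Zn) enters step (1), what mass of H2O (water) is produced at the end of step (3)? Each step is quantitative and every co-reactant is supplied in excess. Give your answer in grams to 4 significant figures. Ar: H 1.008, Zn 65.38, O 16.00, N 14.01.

M(Zn) = 65.38 g/mol.
M(H2O) = 2(1.008) + 16.00 = 18.016 g/mol.
n(Zn) = 166.6 / 65.38 = 2.5482 mol.
Reaction (1): Zn→H2 ratio 1:1 ⇒ n(H2) = 2.5482 mol.
Reaction (2): H2→NH3 ratio 3:2 ⇒ n(NH3) = 1.6988 mol.
Reaction (3): NH3→H2O ratio 4:6 ⇒ n(H2O) = 2.5482 mol.
Mass of H2O = 2.5482 × 18.016 = 45.908 g.

45.91 g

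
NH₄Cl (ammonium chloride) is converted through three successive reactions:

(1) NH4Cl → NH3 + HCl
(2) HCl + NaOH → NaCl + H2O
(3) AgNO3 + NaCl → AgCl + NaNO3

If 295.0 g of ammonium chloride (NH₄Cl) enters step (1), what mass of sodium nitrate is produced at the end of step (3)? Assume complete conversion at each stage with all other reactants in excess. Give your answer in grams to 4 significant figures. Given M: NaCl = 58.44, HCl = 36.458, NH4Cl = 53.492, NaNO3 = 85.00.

n(NH4Cl) = 295.0 / 53.492 = 5.5148 mol.
Reaction (1): NH4Cl→HCl ratio 1:1 ⇒ n(HCl) = 5.5148 mol.
Reaction (2): HCl→NaCl ratio 1:1 ⇒ n(NaCl) = 5.5148 mol.
Reaction (3): NaCl→NaNO3 ratio 1:1 ⇒ n(NaNO3) = 5.5148 mol.
Mass of NaNO3 = 5.5148 × 85.00 = 468.76 g.

468.8 g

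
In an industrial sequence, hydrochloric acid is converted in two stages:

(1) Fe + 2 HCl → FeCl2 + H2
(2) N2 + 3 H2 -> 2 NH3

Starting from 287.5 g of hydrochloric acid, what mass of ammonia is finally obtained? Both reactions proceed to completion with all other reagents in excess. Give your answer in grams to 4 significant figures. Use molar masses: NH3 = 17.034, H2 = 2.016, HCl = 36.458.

n(HCl) = 287.50 / 36.458 = 7.8858 mol.
Step 1 gives a 2:1 ratio of HCl to H2, so n(H2) = 3.9429 mol.
In step 2 the H2:NH3 ratio is 3:2, so n(NH3) = 2.6286 mol.
Mass of NH3 = 2.6286 × 17.034 = 44.775 g.

44.78 g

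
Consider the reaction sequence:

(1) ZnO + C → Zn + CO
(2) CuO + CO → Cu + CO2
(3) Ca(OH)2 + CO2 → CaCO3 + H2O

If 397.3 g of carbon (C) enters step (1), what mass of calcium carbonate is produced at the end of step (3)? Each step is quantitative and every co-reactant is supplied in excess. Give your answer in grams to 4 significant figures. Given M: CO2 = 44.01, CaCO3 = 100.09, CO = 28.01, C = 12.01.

3311 g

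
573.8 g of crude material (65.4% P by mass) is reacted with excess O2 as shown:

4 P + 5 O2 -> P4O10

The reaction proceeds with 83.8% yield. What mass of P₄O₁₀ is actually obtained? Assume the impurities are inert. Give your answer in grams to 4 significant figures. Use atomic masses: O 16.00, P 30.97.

Pure P available = 573.8 g × 0.654 = 375.27 g.
M(P) = 30.97 g/mol.
M(P4O10) = 4(30.97) + 10(16.00) = 283.88 g/mol.
n(P) = 375.27 g / 30.97 g/mol = 12.117 mol.
From the equation the P:P4O10 mole ratio is 4:1, so n(P4O10) = 12.117 × 1/4 = 3.0293 mol.
Mass of P4O10 = 3.0293 mol × 283.88 g/mol = 859.95 g.
Actual mass collected = 859.95 g × 0.838 = 720.64 g.

720.6 g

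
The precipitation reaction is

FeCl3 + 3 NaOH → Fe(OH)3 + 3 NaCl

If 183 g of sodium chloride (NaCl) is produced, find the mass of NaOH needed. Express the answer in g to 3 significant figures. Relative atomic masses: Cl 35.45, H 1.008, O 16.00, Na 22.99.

125 g

M(NaCl) = 22.99 + 35.45 = 58.44 g/mol.
M(NaOH) = 22.99 + 16.00 + 1.008 = 39.998 g/mol.
n(NaCl) = 183.0 g / 58.44 g/mol = 3.131 mol.
From the equation the NaCl:NaOH mole ratio is 3:3, so n(NaOH) = 3.131 × 3/3 = 3.131 mol.
Mass of NaOH = 3.131 mol × 39.998 g/mol = 125.3 g.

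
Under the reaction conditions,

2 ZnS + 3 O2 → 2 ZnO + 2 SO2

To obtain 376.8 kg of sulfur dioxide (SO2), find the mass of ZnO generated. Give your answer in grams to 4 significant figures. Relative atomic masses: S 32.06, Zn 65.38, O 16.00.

478700 g

M(SO2) = 32.06 + 2(16.00) = 64.06 g/mol.
M(ZnO) = 65.38 + 16.00 = 81.38 g/mol.
Convert: 376.8 kg = 376800 g.
n(SO2) = 376800 g / 64.06 g/mol = 5882.0 mol.
From the equation the SO2:ZnO mole ratio is 2:2, so n(ZnO) = 5882.0 × 2/2 = 5882.0 mol.
Mass of ZnO = 5882.0 mol × 81.38 g/mol = 478680 g.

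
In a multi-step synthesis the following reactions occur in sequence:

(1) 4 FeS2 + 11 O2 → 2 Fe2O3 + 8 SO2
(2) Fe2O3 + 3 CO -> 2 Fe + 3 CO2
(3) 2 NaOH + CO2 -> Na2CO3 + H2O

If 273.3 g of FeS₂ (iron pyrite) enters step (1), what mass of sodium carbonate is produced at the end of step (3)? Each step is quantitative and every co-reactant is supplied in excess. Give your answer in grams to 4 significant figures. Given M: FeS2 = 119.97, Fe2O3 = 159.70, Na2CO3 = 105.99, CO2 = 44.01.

n(FeS2) = 273.3 / 119.97 = 2.2781 mol.
Reaction (1): FeS2→Fe2O3 ratio 4:2 ⇒ n(Fe2O3) = 1.1390 mol.
Reaction (2): Fe2O3→CO2 ratio 1:3 ⇒ n(CO2) = 3.4171 mol.
Reaction (3): CO2→Na2CO3 ratio 1:1 ⇒ n(Na2CO3) = 3.4171 mol.
Mass of Na2CO3 = 3.4171 × 105.99 = 362.18 g.

362.2 g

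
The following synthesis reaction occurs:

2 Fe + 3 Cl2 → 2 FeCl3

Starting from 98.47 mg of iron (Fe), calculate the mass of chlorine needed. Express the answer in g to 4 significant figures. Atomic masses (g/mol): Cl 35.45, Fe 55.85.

0.1875 g

M(Fe) = 55.85 g/mol.
M(Cl2) = 2(35.45) = 70.90 g/mol.
Convert: 98.47 mg = 0.098470 g.
n(Fe) = 0.098470 g / 55.85 g/mol = 0.0017631 mol.
From the equation the Fe:Cl2 mole ratio is 2:3, so n(Cl2) = 0.0017631 × 3/2 = 0.0026447 mol.
Mass of Cl2 = 0.0026447 mol × 70.90 g/mol = 0.18751 g.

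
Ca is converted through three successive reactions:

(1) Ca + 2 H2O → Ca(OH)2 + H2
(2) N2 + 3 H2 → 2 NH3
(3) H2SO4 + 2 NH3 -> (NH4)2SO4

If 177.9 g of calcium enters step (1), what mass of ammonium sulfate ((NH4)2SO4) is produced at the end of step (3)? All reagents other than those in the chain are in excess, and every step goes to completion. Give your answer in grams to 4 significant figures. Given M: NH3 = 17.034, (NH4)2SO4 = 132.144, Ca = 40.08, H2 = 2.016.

195.5 g

n(Ca) = 177.9 / 40.08 = 4.4386 mol.
Reaction (1): Ca→H2 ratio 1:1 ⇒ n(H2) = 4.4386 mol.
Reaction (2): H2→NH3 ratio 3:2 ⇒ n(NH3) = 2.9591 mol.
Reaction (3): NH3→(NH4)2SO4 ratio 2:1 ⇒ n((NH4)2SO4) = 1.4795 mol.
Mass of (NH4)2SO4 = 1.4795 × 132.144 = 195.51 g.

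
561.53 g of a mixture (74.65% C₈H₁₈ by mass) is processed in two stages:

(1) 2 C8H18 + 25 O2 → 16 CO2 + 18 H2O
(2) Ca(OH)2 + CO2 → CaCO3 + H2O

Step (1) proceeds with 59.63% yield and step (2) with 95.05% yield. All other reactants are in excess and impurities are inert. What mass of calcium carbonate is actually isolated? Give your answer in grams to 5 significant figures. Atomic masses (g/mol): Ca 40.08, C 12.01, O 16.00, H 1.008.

1665.5 g

Pure C8H18 = 561.53 × 0.7465 = 419.182 g.
M(C8H18) = 8(12.01) + 18(1.008) = 114.224 g/mol.
M(CaCO3) = 40.08 + 12.01 + 3(16.00) = 100.09 g/mol.
n(C8H18) = 419.182 / 114.224 = 3.66983 mol.
Step 1 (C8H18:CO2 = 2:16): theoretical n(CO2) = 29.3586 mol; at 59.63% yield, n(CO2) = 17.5065 mol.
Step 2 (CO2:CaCO3 = 1:1): theoretical n(CaCO3) = 17.5065 mol, so theoretical mass = 17.5065 × 100.09 = 1752.23 g.
At 95.05% yield, actual mass of CaCO3 = 1752.23 × 0.9505 = 1665.49 g.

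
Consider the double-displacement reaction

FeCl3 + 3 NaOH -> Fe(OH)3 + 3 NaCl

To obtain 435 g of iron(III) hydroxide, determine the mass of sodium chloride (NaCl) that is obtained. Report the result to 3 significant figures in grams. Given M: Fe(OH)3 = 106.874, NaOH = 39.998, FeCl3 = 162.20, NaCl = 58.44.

714 g

n(Fe(OH)3) = 435.0 g / 106.874 g/mol = 4.070 mol.
From the equation the Fe(OH)3:NaCl mole ratio is 1:3, so n(NaCl) = 4.070 × 3/1 = 12.21 mol.
Mass of NaCl = 12.21 mol × 58.44 g/mol = 713.6 g.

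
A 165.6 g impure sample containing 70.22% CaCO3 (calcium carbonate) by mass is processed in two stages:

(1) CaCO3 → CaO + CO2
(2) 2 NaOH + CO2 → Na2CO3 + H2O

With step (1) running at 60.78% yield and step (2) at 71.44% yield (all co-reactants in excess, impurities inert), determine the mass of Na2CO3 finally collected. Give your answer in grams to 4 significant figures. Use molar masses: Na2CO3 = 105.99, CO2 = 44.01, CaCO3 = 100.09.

53.47 g

Pure CaCO3 = 165.6 × 0.7022 = 116.28 g.
n(CaCO3) = 116.28 / 100.09 = 1.1618 mol.
Step 1 (CaCO3:CO2 = 1:1): theoretical n(CO2) = 1.1618 mol; at 60.78% yield, n(CO2) = 0.70614 mol.
Step 2 (CO2:Na2CO3 = 1:1): theoretical n(Na2CO3) = 0.70614 mol, so theoretical mass = 0.70614 × 105.99 = 74.844 g.
At 71.44% yield, actual mass of Na2CO3 = 74.844 × 0.7144 = 53.468 g.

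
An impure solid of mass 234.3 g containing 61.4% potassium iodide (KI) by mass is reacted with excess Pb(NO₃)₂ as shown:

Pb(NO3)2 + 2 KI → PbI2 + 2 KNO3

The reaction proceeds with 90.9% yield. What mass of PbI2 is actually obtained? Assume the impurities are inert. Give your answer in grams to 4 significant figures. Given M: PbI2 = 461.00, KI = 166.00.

Pure KI available = 234.3 g × 0.614 = 143.86 g.
n(KI) = 143.86 g / 166.00 g/mol = 0.86663 mol.
From the equation the KI:PbI2 mole ratio is 2:1, so n(PbI2) = 0.86663 × 1/2 = 0.43331 mol.
Mass of PbI2 = 0.43331 mol × 461.00 g/mol = 199.76 g.
Actual mass collected = 199.76 g × 0.909 = 181.58 g.

181.6 g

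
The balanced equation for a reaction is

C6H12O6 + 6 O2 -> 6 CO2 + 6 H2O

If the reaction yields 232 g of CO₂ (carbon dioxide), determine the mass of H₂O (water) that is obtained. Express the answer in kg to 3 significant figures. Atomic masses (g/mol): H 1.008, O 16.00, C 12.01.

M(CO2) = 12.01 + 2(16.00) = 44.01 g/mol.
M(H2O) = 2(1.008) + 16.00 = 18.016 g/mol.
n(CO2) = 232.0 g / 44.01 g/mol = 5.272 mol.
From the equation the CO2:H2O mole ratio is 6:6, so n(H2O) = 5.272 × 6/6 = 5.272 mol.
Mass of H2O = 5.272 mol × 18.016 g/mol = 94.97 g.
Converting to kg: 94.97 g = 0.0950 kg.

0.0950 kg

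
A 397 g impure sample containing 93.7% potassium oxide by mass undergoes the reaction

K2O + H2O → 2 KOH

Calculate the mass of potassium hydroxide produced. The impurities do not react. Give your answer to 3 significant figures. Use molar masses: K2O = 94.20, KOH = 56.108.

443 g

Mass of pure K2O = 397 g × 0.937 = 372.0 g.
n(K2O) = 372.0 g / 94.20 g/mol = 3.949 mol.
From the equation the K2O:KOH mole ratio is 1:2, so n(KOH) = 3.949 × 2/1 = 7.898 mol.
Mass of KOH = 7.898 mol × 56.108 g/mol = 443.1 g.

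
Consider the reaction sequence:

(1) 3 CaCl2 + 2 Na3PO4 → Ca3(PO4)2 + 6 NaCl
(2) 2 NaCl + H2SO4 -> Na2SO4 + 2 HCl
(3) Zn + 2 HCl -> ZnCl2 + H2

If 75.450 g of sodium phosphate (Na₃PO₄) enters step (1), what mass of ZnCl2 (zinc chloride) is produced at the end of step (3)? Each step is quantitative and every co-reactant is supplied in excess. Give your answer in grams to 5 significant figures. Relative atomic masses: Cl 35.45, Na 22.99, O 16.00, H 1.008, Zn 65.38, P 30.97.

M(Na3PO4) = 3(22.99) + 30.97 + 4(16.00) = 163.94 g/mol.
M(ZnCl2) = 65.38 + 2(35.45) = 136.28 g/mol.
n(Na3PO4) = 75.450 / 163.94 = 0.460229 mol.
Reaction (1): Na3PO4→NaCl ratio 2:6 ⇒ n(NaCl) = 1.38069 mol.
Reaction (2): NaCl→HCl ratio 2:2 ⇒ n(HCl) = 1.38069 mol.
Reaction (3): HCl→ZnCl2 ratio 2:1 ⇒ n(ZnCl2) = 0.690344 mol.
Mass of ZnCl2 = 0.690344 × 136.28 = 94.0801 g.

94.080 g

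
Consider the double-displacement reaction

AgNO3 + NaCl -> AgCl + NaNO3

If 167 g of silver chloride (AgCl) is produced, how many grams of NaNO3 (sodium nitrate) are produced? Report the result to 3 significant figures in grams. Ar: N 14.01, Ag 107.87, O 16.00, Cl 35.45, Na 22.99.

99.0 g

M(AgCl) = 107.87 + 35.45 = 143.32 g/mol.
M(NaNO3) = 22.99 + 14.01 + 3(16.00) = 85.00 g/mol.
n(AgCl) = 167.0 g / 143.32 g/mol = 1.165 mol.
From the equation the AgCl:NaNO3 mole ratio is 1:1, so n(NaNO3) = 1.165 × 1/1 = 1.165 mol.
Mass of NaNO3 = 1.165 mol × 85.00 g/mol = 99.04 g.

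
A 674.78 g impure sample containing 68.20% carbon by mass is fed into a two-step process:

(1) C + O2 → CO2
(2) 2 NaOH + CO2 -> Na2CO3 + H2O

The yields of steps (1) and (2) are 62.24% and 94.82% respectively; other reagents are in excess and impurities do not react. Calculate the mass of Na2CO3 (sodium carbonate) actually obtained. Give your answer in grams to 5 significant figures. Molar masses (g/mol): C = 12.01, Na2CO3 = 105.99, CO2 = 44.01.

Pure C = 674.78 × 0.6820 = 460.200 g.
n(C) = 460.200 / 12.01 = 38.3181 mol.
Step 1 (C:CO2 = 1:1): theoretical n(CO2) = 38.3181 mol; at 62.24% yield, n(CO2) = 23.8492 mol.
Step 2 (CO2:Na2CO3 = 1:1): theoretical n(Na2CO3) = 23.8492 mol, so theoretical mass = 23.8492 × 105.99 = 2527.77 g.
At 94.82% yield, actual mass of Na2CO3 = 2527.77 × 0.9482 = 2396.83 g.

2396.8 g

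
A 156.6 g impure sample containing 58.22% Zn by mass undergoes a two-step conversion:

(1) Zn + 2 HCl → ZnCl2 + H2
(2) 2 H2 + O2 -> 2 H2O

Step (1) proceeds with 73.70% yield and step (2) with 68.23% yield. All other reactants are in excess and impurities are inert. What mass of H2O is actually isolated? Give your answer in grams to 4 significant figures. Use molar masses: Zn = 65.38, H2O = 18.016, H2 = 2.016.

Pure Zn = 156.6 × 0.5822 = 91.173 g.
n(Zn) = 91.173 / 65.38 = 1.3945 mol.
Step 1 (Zn:H2 = 1:1): theoretical n(H2) = 1.3945 mol; at 73.70% yield, n(H2) = 1.0277 mol.
Step 2 (H2:H2O = 2:2): theoretical n(H2O) = 1.0277 mol, so theoretical mass = 1.0277 × 18.016 = 18.516 g.
At 68.23% yield, actual mass of H2O = 18.516 × 0.6823 = 12.633 g.

12.63 g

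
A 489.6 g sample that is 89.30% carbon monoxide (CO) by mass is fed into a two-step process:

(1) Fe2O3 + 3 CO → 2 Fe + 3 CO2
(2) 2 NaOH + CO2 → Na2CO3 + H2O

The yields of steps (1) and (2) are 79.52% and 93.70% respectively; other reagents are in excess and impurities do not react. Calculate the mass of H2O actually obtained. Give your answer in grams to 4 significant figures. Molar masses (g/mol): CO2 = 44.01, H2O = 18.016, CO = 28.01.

209.5 g

Pure CO = 489.6 × 0.8930 = 437.21 g.
n(CO) = 437.21 / 28.01 = 15.609 mol.
Step 1 (CO:CO2 = 3:3): theoretical n(CO2) = 15.609 mol; at 79.52% yield, n(CO2) = 12.412 mol.
Step 2 (CO2:H2O = 1:1): theoretical n(H2O) = 12.412 mol, so theoretical mass = 12.412 × 18.016 = 223.62 g.
At 93.70% yield, actual mass of H2O = 223.62 × 0.9370 = 209.53 g.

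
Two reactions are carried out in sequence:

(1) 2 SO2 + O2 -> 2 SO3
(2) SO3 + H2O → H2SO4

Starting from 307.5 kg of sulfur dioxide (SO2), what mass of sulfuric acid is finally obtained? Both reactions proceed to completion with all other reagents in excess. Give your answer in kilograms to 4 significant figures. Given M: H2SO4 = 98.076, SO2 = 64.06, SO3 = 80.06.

470.8 kg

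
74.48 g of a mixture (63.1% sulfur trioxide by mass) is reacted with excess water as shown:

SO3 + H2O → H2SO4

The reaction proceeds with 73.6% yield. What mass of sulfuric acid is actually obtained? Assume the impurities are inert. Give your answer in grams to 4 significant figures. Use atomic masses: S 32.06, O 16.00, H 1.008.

42.37 g

Pure SO3 available = 74.48 g × 0.631 = 46.997 g.
M(SO3) = 32.06 + 3(16.00) = 80.06 g/mol.
M(H2SO4) = 2(1.008) + 32.06 + 4(16.00) = 98.076 g/mol.
n(SO3) = 46.997 g / 80.06 g/mol = 0.58702 mol.
From the equation the SO3:H2SO4 mole ratio is 1:1, so n(H2SO4) = 0.58702 × 1/1 = 0.58702 mol.
Mass of H2SO4 = 0.58702 mol × 98.076 g/mol = 57.573 g.
Actual mass collected = 57.573 g × 0.736 = 42.373 g.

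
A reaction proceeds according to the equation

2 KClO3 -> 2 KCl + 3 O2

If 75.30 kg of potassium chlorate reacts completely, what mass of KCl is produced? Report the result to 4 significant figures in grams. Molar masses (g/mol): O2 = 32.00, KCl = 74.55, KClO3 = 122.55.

Convert: 75.30 kg = 75300 g.
n(KClO3) = 75300 g / 122.55 g/mol = 614.44 mol.
From the equation the KClO3:KCl mole ratio is 2:2, so n(KCl) = 614.44 × 2/2 = 614.44 mol.
Mass of KCl = 614.44 mol × 74.55 g/mol = 45807 g.

45810 g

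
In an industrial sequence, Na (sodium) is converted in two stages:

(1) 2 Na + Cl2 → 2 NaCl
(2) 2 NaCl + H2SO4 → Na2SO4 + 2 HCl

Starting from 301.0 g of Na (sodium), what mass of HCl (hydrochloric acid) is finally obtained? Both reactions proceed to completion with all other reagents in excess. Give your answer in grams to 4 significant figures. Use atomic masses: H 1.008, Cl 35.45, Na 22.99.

M(Na) = 22.99 g/mol.
M(HCl) = 1.008 + 35.45 = 36.458 g/mol.
n(Na) = 301.00 / 22.99 = 13.093 mol.
Step 1 gives a 2:2 ratio of Na to NaCl, so n(NaCl) = 13.093 mol.
In step 2 the NaCl:HCl ratio is 2:2, so n(HCl) = 13.093 mol.
Mass of HCl = 13.093 × 36.458 = 477.33 g.

477.3 g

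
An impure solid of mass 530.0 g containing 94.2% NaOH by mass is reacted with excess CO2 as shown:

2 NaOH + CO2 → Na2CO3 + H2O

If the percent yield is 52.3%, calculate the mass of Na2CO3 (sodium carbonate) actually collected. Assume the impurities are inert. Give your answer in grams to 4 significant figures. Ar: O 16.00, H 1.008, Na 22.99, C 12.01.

346.0 g

Pure NaOH available = 530.0 g × 0.942 = 499.26 g.
M(NaOH) = 22.99 + 16.00 + 1.008 = 39.998 g/mol.
M(Na2CO3) = 2(22.99) + 12.01 + 3(16.00) = 105.99 g/mol.
n(NaOH) = 499.26 g / 39.998 g/mol = 12.482 mol.
From the equation the NaOH:Na2CO3 mole ratio is 2:1, so n(Na2CO3) = 12.482 × 1/2 = 6.2411 mol.
Mass of Na2CO3 = 6.2411 mol × 105.99 g/mol = 661.49 g.
Actual mass collected = 661.49 g × 0.523 = 345.96 g.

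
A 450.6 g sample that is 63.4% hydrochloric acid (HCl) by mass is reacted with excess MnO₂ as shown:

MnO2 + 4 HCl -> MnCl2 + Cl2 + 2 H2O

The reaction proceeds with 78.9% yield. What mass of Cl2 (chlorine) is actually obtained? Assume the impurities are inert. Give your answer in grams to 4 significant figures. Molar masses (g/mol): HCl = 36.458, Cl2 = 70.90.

Pure HCl available = 450.6 g × 0.634 = 285.68 g.
n(HCl) = 285.68 g / 36.458 g/mol = 7.8359 mol.
From the equation the HCl:Cl2 mole ratio is 4:1, so n(Cl2) = 7.8359 × 1/4 = 1.9590 mol.
Mass of Cl2 = 1.9590 mol × 70.90 g/mol = 138.89 g.
Actual mass collected = 138.89 g × 0.789 = 109.58 g.

109.6 g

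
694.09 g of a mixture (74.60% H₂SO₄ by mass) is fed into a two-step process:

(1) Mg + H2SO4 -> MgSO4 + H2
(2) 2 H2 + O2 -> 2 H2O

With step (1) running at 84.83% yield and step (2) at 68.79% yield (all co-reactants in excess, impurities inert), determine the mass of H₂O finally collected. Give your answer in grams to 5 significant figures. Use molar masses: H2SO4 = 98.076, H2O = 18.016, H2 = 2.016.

Pure H2SO4 = 694.09 × 0.7460 = 517.791 g.
n(H2SO4) = 517.791 / 98.076 = 5.27949 mol.
Step 1 (H2SO4:H2 = 1:1): theoretical n(H2) = 5.27949 mol; at 84.83% yield, n(H2) = 4.47859 mol.
Step 2 (H2:H2O = 2:2): theoretical n(H2O) = 4.47859 mol, so theoretical mass = 4.47859 × 18.016 = 80.6863 g.
At 68.79% yield, actual mass of H2O = 80.6863 × 0.6879 = 55.5041 g.

55.504 g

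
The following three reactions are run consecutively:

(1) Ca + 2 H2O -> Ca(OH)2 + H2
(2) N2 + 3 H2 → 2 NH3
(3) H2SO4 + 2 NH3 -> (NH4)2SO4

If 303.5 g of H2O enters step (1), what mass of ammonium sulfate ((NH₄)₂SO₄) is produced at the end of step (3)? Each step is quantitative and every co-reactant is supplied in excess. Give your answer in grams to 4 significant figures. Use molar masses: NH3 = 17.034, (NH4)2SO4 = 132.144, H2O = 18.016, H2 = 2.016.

n(H2O) = 303.5 / 18.016 = 16.846 mol.
Reaction (1): H2O→H2 ratio 2:1 ⇒ n(H2) = 8.4231 mol.
Reaction (2): H2→NH3 ratio 3:2 ⇒ n(NH3) = 5.6154 mol.
Reaction (3): NH3→(NH4)2SO4 ratio 2:1 ⇒ n((NH4)2SO4) = 2.8077 mol.
Mass of (NH4)2SO4 = 2.8077 × 132.144 = 371.02 g.

371.0 g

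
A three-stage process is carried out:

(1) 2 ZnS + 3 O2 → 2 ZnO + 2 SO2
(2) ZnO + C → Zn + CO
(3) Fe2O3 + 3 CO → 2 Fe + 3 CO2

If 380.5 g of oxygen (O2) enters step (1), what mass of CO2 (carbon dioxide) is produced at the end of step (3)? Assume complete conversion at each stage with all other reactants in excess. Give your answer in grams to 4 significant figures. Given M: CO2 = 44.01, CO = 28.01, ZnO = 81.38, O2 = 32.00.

n(O2) = 380.5 / 32.00 = 11.891 mol.
Reaction (1): O2→ZnO ratio 3:2 ⇒ n(ZnO) = 7.9271 mol.
Reaction (2): ZnO→CO ratio 1:1 ⇒ n(CO) = 7.9271 mol.
Reaction (3): CO→CO2 ratio 3:3 ⇒ n(CO2) = 7.9271 mol.
Mass of CO2 = 7.9271 × 44.01 = 348.87 g.

348.9 g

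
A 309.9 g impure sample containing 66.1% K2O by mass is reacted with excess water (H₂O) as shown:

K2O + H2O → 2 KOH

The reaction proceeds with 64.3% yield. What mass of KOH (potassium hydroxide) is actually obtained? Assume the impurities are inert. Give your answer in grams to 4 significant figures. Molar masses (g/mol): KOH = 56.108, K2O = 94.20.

156.9 g

Pure K2O available = 309.9 g × 0.661 = 204.84 g.
n(K2O) = 204.84 g / 94.20 g/mol = 2.1746 mol.
From the equation the K2O:KOH mole ratio is 1:2, so n(KOH) = 2.1746 × 2/1 = 4.3491 mol.
Mass of KOH = 4.3491 mol × 56.108 g/mol = 244.02 g.
Actual mass collected = 244.02 g × 0.643 = 156.91 g.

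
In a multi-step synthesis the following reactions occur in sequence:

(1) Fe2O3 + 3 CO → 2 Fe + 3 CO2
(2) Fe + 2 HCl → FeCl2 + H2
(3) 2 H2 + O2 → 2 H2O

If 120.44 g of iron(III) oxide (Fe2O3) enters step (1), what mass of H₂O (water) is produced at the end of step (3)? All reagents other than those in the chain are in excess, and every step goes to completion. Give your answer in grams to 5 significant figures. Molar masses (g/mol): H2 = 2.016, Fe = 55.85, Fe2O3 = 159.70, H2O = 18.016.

n(Fe2O3) = 120.44 / 159.70 = 0.754164 mol.
Reaction (1): Fe2O3→Fe ratio 1:2 ⇒ n(Fe) = 1.50833 mol.
Reaction (2): Fe→H2 ratio 1:1 ⇒ n(H2) = 1.50833 mol.
Reaction (3): H2→H2O ratio 2:2 ⇒ n(H2O) = 1.50833 mol.
Mass of H2O = 1.50833 × 18.016 = 27.1740 g.

27.174 g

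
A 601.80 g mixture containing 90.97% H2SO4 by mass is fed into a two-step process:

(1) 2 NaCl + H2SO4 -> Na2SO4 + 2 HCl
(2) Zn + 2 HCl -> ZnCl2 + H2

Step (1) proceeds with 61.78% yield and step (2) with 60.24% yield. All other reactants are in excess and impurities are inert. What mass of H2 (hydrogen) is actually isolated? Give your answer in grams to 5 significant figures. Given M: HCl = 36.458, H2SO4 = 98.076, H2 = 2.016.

4.1880 g

Pure H2SO4 = 601.80 × 0.9097 = 547.457 g.
n(H2SO4) = 547.457 / 98.076 = 5.58197 mol.
Step 1 (H2SO4:HCl = 1:2): theoretical n(HCl) = 11.1639 mol; at 61.78% yield, n(HCl) = 6.89708 mol.
Step 2 (HCl:H2 = 2:1): theoretical n(H2) = 3.44854 mol, so theoretical mass = 3.44854 × 2.016 = 6.95226 g.
At 60.24% yield, actual mass of H2 = 6.95226 × 0.6024 = 4.18804 g.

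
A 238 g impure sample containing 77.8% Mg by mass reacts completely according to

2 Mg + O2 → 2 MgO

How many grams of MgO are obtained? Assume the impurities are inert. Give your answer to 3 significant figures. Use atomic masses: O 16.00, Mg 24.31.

307 g

Mass of pure Mg = 238 g × 0.778 = 185.2 g.
M(Mg) = 24.31 g/mol.
M(MgO) = 24.31 + 16.00 = 40.31 g/mol.
n(Mg) = 185.2 g / 24.31 g/mol = 7.617 mol.
From the equation the Mg:MgO mole ratio is 2:2, so n(MgO) = 7.617 × 2/2 = 7.617 mol.
Mass of MgO = 7.617 mol × 40.31 g/mol = 307.0 g.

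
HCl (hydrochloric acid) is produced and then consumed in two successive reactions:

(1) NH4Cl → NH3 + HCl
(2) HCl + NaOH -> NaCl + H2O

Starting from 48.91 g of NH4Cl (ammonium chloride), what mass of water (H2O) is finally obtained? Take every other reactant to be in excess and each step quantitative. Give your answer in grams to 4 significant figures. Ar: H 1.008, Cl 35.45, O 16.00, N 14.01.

M(NH4Cl) = 14.01 + 4(1.008) + 35.45 = 53.492 g/mol.
M(H2O) = 2(1.008) + 16.00 = 18.016 g/mol.
n(NH4Cl) = 48.910 / 53.492 = 0.91434 mol.
Step 1 gives a 1:1 ratio of NH4Cl to HCl, so n(HCl) = 0.91434 mol.
In step 2 the HCl:H2O ratio is 1:1, so n(H2O) = 0.91434 mol.
Mass of H2O = 0.91434 × 18.016 = 16.473 g.

16.47 g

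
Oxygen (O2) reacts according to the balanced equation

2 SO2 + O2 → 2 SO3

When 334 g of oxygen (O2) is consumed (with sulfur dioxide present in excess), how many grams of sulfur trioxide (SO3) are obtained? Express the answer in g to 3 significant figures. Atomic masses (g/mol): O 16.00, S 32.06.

M(O2) = 2(16.00) = 32.00 g/mol.
M(SO3) = 32.06 + 3(16.00) = 80.06 g/mol.
n(O2) = 334.0 g / 32.00 g/mol = 10.44 mol.
From the equation the O2:SO3 mole ratio is 1:2, so n(SO3) = 10.44 × 2/1 = 20.88 mol.
Mass of SO3 = 20.88 mol × 80.06 g/mol = 1671 g.

1670 g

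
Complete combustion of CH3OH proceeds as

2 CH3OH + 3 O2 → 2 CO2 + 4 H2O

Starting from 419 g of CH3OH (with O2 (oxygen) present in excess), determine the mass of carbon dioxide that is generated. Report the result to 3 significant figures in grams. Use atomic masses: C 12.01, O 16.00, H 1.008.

576 g

M(CH3OH) = 12.01 + 4(1.008) + 16.00 = 32.042 g/mol.
M(CO2) = 12.01 + 2(16.00) = 44.01 g/mol.
n(CH3OH) = 419.0 g / 32.042 g/mol = 13.08 mol.
From the equation the CH3OH:CO2 mole ratio is 2:2, so n(CO2) = 13.08 × 2/2 = 13.08 mol.
Mass of CO2 = 13.08 mol × 44.01 g/mol = 575.5 g.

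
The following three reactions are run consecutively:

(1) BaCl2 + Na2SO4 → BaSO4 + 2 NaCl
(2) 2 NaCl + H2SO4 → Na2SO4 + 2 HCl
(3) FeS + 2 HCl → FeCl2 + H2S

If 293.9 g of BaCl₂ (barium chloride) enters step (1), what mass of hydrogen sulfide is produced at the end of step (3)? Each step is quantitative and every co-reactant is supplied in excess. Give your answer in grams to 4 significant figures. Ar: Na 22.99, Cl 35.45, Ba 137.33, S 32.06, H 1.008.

48.10 g

M(BaCl2) = 137.33 + 2(35.45) = 208.23 g/mol.
M(H2S) = 2(1.008) + 32.06 = 34.076 g/mol.
n(BaCl2) = 293.9 / 208.23 = 1.4114 mol.
Reaction (1): BaCl2→NaCl ratio 1:2 ⇒ n(NaCl) = 2.8228 mol.
Reaction (2): NaCl→HCl ratio 2:2 ⇒ n(HCl) = 2.8228 mol.
Reaction (3): HCl→H2S ratio 2:1 ⇒ n(H2S) = 1.4114 mol.
Mass of H2S = 1.4114 × 34.076 = 48.096 g.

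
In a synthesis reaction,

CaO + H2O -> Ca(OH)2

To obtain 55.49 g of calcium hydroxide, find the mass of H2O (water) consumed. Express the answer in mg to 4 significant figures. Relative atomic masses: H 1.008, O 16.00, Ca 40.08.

M(Ca(OH)2) = 40.08 + 2(16.00) + 2(1.008) = 74.096 g/mol.
M(H2O) = 2(1.008) + 16.00 = 18.016 g/mol.
n(Ca(OH)2) = 55.490 g / 74.096 g/mol = 0.74889 mol.
From the equation the Ca(OH)2:H2O mole ratio is 1:1, so n(H2O) = 0.74889 × 1/1 = 0.74889 mol.
Mass of H2O = 0.74889 mol × 18.016 g/mol = 13.492 g.
Converting to mg: 13.492 g = 13490 mg.

13490 mg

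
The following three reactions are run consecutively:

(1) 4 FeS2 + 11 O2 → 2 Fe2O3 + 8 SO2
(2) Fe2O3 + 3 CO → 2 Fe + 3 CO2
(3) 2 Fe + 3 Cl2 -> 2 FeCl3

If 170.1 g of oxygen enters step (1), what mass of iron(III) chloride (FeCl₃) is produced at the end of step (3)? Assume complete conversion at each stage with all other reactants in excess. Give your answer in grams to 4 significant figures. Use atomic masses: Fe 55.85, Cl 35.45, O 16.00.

313.5 g

M(O2) = 2(16.00) = 32.00 g/mol.
M(FeCl3) = 55.85 + 3(35.45) = 162.20 g/mol.
n(O2) = 170.1 / 32.00 = 5.3156 mol.
Reaction (1): O2→Fe2O3 ratio 11:2 ⇒ n(Fe2O3) = 0.96648 mol.
Reaction (2): Fe2O3→Fe ratio 1:2 ⇒ n(Fe) = 1.9330 mol.
Reaction (3): Fe→FeCl3 ratio 2:2 ⇒ n(FeCl3) = 1.9330 mol.
Mass of FeCl3 = 1.9330 × 162.20 = 313.53 g.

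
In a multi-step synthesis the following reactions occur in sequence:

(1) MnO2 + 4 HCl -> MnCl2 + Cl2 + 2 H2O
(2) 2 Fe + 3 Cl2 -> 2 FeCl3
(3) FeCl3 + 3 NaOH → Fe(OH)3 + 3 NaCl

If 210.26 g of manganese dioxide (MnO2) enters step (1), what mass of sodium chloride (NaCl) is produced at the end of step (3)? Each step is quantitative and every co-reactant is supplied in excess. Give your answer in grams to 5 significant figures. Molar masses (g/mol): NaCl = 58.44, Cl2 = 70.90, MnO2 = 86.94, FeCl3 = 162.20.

282.67 g

n(MnO2) = 210.26 / 86.94 = 2.41845 mol.
Reaction (1): MnO2→Cl2 ratio 1:1 ⇒ n(Cl2) = 2.41845 mol.
Reaction (2): Cl2→FeCl3 ratio 3:2 ⇒ n(FeCl3) = 1.61230 mol.
Reaction (3): FeCl3→NaCl ratio 1:3 ⇒ n(NaCl) = 4.83690 mol.
Mass of NaCl = 4.83690 × 58.44 = 282.668 g.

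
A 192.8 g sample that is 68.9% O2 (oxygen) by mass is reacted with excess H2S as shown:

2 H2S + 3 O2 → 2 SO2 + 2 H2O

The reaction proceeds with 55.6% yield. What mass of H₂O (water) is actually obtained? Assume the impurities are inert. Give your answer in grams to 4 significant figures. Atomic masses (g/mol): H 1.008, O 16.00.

Pure O2 available = 192.8 g × 0.689 = 132.84 g.
M(O2) = 2(16.00) = 32.00 g/mol.
M(H2O) = 2(1.008) + 16.00 = 18.016 g/mol.
n(O2) = 132.84 g / 32.00 g/mol = 4.1512 mol.
From the equation the O2:H2O mole ratio is 3:2, so n(H2O) = 4.1512 × 2/3 = 2.7675 mol.
Mass of H2O = 2.7675 mol × 18.016 g/mol = 49.859 g.
Actual mass collected = 49.859 g × 0.556 = 27.722 g.

27.72 g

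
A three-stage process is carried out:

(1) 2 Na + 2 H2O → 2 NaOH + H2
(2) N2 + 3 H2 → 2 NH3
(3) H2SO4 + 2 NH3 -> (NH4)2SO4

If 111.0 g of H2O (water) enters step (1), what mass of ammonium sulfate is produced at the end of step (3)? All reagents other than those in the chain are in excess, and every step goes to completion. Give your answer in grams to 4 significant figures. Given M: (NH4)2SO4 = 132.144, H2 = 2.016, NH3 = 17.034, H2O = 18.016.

n(H2O) = 111.0 / 18.016 = 6.1612 mol.
Reaction (1): H2O→H2 ratio 2:1 ⇒ n(H2) = 3.0806 mol.
Reaction (2): H2→NH3 ratio 3:2 ⇒ n(NH3) = 2.0537 mol.
Reaction (3): NH3→(NH4)2SO4 ratio 2:1 ⇒ n((NH4)2SO4) = 1.0269 mol.
Mass of (NH4)2SO4 = 1.0269 × 132.144 = 135.69 g.

135.7 g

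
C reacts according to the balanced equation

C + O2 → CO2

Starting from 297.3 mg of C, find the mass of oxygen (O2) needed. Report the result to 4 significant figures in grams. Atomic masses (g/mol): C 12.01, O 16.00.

0.7921 g

M(C) = 12.01 g/mol.
M(O2) = 2(16.00) = 32.00 g/mol.
Convert: 297.3 mg = 0.29730 g.
n(C) = 0.29730 g / 12.01 g/mol = 0.024754 mol.
From the equation the C:O2 mole ratio is 1:1, so n(O2) = 0.024754 × 1/1 = 0.024754 mol.
Mass of O2 = 0.024754 mol × 32.00 g/mol = 0.79214 g.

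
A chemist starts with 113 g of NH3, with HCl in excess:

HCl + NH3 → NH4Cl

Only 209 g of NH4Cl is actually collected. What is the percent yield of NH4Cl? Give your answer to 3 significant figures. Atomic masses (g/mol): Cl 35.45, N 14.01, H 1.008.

M(NH3) = 14.01 + 3(1.008) = 17.034 g/mol.
M(NH4Cl) = 14.01 + 4(1.008) + 35.45 = 53.492 g/mol.
n(NH3) = 113.0 g / 17.034 g/mol = 6.634 mol.
From the equation the NH3:NH4Cl mole ratio is 1:1, so n(NH4Cl) = 6.634 × 1/1 = 6.634 mol.
Mass of NH4Cl = 6.634 mol × 53.492 g/mol = 354.9 g.
This is the theoretical yield. Percent yield = 209 g / 354.9 g × 100% = 58.90%.

58.9 %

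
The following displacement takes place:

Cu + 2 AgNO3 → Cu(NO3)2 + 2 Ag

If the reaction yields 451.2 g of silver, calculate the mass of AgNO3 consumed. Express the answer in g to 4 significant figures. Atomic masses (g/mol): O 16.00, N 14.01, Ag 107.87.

710.6 g

M(Ag) = 107.87 g/mol.
M(AgNO3) = 107.87 + 14.01 + 3(16.00) = 169.88 g/mol.
n(Ag) = 451.20 g / 107.87 g/mol = 4.1828 mol.
From the equation the Ag:AgNO3 mole ratio is 2:2, so n(AgNO3) = 4.1828 × 2/2 = 4.1828 mol.
Mass of AgNO3 = 4.1828 mol × 169.88 g/mol = 710.58 g.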